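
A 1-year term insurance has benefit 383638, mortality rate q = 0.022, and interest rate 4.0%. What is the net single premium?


NSP = benefit * q * v
v = 1/(1+i) = 0.961538
NSP = 383638 * 0.022 * 0.961538
= 8115.4192


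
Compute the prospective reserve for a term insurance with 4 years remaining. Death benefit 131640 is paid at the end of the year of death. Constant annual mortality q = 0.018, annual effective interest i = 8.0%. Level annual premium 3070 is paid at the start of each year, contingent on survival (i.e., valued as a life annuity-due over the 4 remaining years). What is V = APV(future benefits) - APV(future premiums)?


v = 1/(1+i) = 0.925926
APV(future benefits) per unit = sum_{k=0}^{3} k_p_x * q * v^(k+1) = 0.058129
APV(future benefits) = 131640 * 0.058129 = 7652.1102
Life annuity-due factor ä_{x:4} = sum_{k=0}^{3} k_p_x * v^k = 3.487744
APV(future premiums) = 3070 * 3.487744 = 10707.3739
V = 7652.1102 - 10707.3739
= -3055.2637


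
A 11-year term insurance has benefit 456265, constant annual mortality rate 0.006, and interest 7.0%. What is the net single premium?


NSP = benefit * sum_{k=0}^{n-1} k_p_x * q * v^(k+1)
With constant q=0.006, v=0.934579
Sum = 0.043843
NSP = 456265 * 0.043843
= 20003.8358


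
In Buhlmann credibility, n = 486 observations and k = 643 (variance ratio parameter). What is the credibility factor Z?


Z = n / (n + k)
= 486 / (486 + 643)
= 486 / 1129
= 0.4305


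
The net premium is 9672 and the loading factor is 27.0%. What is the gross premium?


Gross = net * (1 + loading)
= 9672 * (1 + 0.27)
= 9672 * 1.27
= 12283.44


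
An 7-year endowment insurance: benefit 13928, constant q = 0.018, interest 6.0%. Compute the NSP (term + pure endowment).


Term component = 1331.7794
Pure endowment = 7_p_x * v^7 * benefit = 0.880604 * 0.665057 * 13928 = 8156.9559
NSP = 9488.7353


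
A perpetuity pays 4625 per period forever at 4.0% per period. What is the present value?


PV = PMT / i
= 4625 / 0.04
= 115625.0


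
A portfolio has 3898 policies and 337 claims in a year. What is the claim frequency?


frequency = claims / policies
= 337 / 3898
= 0.0865


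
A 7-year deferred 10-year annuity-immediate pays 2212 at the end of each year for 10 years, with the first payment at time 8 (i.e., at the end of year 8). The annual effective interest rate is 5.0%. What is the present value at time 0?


PV at time 7 of the 10-year annuity-immediate:
a_n = 2212 * (1-(1+0.05)^(-10))/0.05 = 17080.4777
Discount back 7 years to time 0:
PV = 17080.4777 * (1+0.05)^(-7)
= 17080.4777 * 0.710681
= 12138.7766


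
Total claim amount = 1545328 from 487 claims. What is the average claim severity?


severity = total / number
= 1545328 / 487
= 3173.1581


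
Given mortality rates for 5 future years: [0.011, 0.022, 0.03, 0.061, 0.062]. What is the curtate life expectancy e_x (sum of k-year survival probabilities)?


e_x = sum_{k=1}^{n} k_p_x
k_p_x values:
  1_p_x = 0.989
  2_p_x = 0.967242
  3_p_x = 0.938225
  4_p_x = 0.880993
  5_p_x = 0.826371
e_x = 4.6018


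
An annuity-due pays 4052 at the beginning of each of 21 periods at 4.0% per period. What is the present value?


PV_due = PMT * (1-(1+i)^(-n))/i * (1+i)
PV_immediate = 56846.1561
PV_due = 56846.1561 * 1.04
= 59120.0023


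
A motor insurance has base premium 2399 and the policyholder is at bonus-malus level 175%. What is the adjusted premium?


adjusted = base * BM_level / 100
= 2399 * 175 / 100
= 2399 * 1.75
= 4198.25


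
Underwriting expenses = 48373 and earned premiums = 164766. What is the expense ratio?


Expense ratio = expenses / premiums
= 48373 / 164766
= 0.2936


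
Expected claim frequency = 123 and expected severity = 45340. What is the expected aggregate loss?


E[S] = E[N] * E[X]
= 123 * 45340
= 5.5768e+06


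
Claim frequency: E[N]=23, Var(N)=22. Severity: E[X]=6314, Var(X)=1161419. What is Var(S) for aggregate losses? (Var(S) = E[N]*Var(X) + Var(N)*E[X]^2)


Var(S) = E[N]*Var(X) + Var(N)*E[X]^2
= 23*1161419 + 22*6314^2
= 26712637 + 877065112
= 9.0378e+08


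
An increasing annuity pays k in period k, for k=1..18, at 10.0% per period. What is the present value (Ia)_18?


(Ia)_n = sum_{k=1}^{n} k * v^k, v = 1/(1+i)
v = 0.909091
Sum computed term by term:
(Ia)_18 = 57.841


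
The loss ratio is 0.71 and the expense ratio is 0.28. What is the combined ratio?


Combined ratio = loss ratio + expense ratio
= 0.71 + 0.28
= 0.99


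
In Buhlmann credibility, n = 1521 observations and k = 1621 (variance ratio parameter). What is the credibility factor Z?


Z = n / (n + k)
= 1521 / (1521 + 1621)
= 1521 / 3142
= 0.4841


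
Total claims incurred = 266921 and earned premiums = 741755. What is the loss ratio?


Loss ratio = claims / premiums
= 266921 / 741755
= 0.3599


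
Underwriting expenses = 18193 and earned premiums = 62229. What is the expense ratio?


Expense ratio = expenses / premiums
= 18193 / 62229
= 0.2924


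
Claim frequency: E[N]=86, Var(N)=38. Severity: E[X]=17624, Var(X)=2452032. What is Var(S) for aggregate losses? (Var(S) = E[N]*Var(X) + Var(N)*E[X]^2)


Var(S) = E[N]*Var(X) + Var(N)*E[X]^2
= 86*2452032 + 38*17624^2
= 210874752 + 11803004288
= 1.2014e+10


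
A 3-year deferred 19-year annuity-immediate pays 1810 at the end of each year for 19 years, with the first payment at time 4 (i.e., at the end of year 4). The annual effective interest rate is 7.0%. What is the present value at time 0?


PV at time 3 of the 19-year annuity-immediate:
a_n = 1810 * (1-(1+0.07)^(-19))/0.07 = 18707.4274
Discount back 3 years to time 0:
PV = 18707.4274 * (1+0.07)^(-3)
= 18707.4274 * 0.816298
= 15270.8333


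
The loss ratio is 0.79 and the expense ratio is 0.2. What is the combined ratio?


Combined ratio = loss ratio + expense ratio
= 0.79 + 0.2
= 0.99


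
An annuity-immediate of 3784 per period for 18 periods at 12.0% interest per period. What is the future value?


FV = PMT * ((1+i)^n - 1) / i
= 3784 * ((1.12)^18 - 1) / 0.12
= 3784 * (7.689966 - 1) / 0.12
= 210956.9214


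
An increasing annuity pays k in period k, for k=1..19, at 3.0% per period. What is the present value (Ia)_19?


(Ia)_n = sum_{k=1}^{n} k * v^k, v = 1/(1+i)
v = 0.970874
Sum computed term by term:
(Ia)_19 = 130.6026


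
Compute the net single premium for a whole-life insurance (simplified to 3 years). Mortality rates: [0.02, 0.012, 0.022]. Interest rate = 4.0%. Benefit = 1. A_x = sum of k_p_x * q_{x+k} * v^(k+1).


v = 0.961538
Year 0: k_p_x=1.0, q=0.02, term=0.019231
Year 1: k_p_x=0.98, q=0.012, term=0.010873
Year 2: k_p_x=0.96824, q=0.022, term=0.018937
A_x = 0.049


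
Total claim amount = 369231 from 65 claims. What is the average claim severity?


severity = total / number
= 369231 / 65
= 5680.4769


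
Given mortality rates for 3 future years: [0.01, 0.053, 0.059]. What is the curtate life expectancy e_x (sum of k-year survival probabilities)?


e_x = sum_{k=1}^{n} k_p_x
k_p_x values:
  1_p_x = 0.99
  2_p_x = 0.93753
  3_p_x = 0.882216
e_x = 2.8097


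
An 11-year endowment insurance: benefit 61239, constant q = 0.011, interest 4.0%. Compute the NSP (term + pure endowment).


Term component = 5611.3952
Pure endowment = 11_p_x * v^11 * benefit = 0.88544 * 0.649581 * 61239 = 35222.5314
NSP = 40833.9266


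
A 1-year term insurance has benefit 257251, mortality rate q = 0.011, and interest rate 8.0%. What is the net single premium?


NSP = benefit * q * v
v = 1/(1+i) = 0.925926
NSP = 257251 * 0.011 * 0.925926
= 2620.1491


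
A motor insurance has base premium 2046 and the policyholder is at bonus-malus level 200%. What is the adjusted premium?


adjusted = base * BM_level / 100
= 2046 * 200 / 100
= 2046 * 2.0
= 4092.0


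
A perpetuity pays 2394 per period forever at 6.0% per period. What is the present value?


PV = PMT / i
= 2394 / 0.06
= 39900.0


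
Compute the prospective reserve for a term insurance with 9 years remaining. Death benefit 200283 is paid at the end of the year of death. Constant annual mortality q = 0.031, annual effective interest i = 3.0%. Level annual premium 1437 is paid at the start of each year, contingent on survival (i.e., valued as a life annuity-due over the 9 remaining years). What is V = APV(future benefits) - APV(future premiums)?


v = 1/(1+i) = 0.970874
APV(future benefits) per unit = sum_{k=0}^{8} k_p_x * q * v^(k+1) = 0.21483
APV(future benefits) = 200283 * 0.21483 = 43026.7992
Life annuity-due factor ä_{x:9} = sum_{k=0}^{8} k_p_x * v^k = 7.1379
APV(future premiums) = 1437 * 7.1379 = 10257.1629
V = 43026.7992 - 10257.1629
= 32769.6364


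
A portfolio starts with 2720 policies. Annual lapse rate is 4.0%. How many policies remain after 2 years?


remaining = initial * (1 - lapse)^years
= 2720 * (1 - 0.04)^2
= 2720 * 0.9216
= 2506.752


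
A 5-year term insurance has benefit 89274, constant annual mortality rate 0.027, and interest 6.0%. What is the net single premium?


NSP = benefit * sum_{k=0}^{n-1} k_p_x * q * v^(k+1)
With constant q=0.027, v=0.943396
Sum = 0.108099
NSP = 89274 * 0.108099
= 9650.4378


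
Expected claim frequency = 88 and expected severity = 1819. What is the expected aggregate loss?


E[S] = E[N] * E[X]
= 88 * 1819
= 160072


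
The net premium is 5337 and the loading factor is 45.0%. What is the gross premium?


Gross = net * (1 + loading)
= 5337 * (1 + 0.45)
= 5337 * 1.45
= 7738.65


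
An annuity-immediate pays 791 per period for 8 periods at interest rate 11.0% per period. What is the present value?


PV = PMT * (1 - (1+i)^(-n)) / i
= 791 * (1 - (1+0.11)^(-8)) / 0.11
= 791 * (1 - 0.433926) / 0.11
= 791 * 5.146123
= 4070.5831


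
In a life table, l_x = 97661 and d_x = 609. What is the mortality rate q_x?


q_x = d_x / l_x
= 609 / 97661
= 0.0062


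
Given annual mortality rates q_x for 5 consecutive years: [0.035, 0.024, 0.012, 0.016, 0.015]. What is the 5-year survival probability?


p_k = 1 - q_k for each year
Survival = product of (1 - q_k)
= 0.965 * 0.976 * 0.988 * 0.984 * 0.985
= 0.9019


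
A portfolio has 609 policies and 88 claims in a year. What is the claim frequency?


frequency = claims / policies
= 88 / 609
= 0.1445


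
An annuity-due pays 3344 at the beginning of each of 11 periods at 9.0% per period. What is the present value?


PV_due = PMT * (1-(1+i)^(-n))/i * (1+i)
PV_immediate = 22756.5572
PV_due = 22756.5572 * 1.09
= 24804.6474


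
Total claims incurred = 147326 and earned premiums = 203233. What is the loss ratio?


Loss ratio = claims / premiums
= 147326 / 203233
= 0.7249


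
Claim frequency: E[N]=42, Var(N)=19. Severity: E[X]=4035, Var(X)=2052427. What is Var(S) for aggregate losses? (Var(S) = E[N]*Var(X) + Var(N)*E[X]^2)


Var(S) = E[N]*Var(X) + Var(N)*E[X]^2
= 42*2052427 + 19*4035^2
= 86201934 + 309343275
= 3.9555e+08


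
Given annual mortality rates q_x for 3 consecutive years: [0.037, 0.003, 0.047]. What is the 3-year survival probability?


p_k = 1 - q_k for each year
Survival = product of (1 - q_k)
= 0.963 * 0.997 * 0.953
= 0.915


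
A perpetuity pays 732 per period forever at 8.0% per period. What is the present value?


PV = PMT / i
= 732 / 0.08
= 9150.0


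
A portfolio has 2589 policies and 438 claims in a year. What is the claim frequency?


frequency = claims / policies
= 438 / 2589
= 0.1692


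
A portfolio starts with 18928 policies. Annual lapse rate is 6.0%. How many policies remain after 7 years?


remaining = initial * (1 - lapse)^years
= 18928 * (1 - 0.06)^7
= 18928 * 0.648478
= 12274.3839


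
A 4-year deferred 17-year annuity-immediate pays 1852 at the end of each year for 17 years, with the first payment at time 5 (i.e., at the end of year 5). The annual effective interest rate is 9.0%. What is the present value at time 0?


PV at time 4 of the 17-year annuity-immediate:
a_n = 1852 * (1-(1+0.09)^(-17))/0.09 = 15822.8053
Discount back 4 years to time 0:
PV = 15822.8053 * (1+0.09)^(-4)
= 15822.8053 * 0.708425
= 11209.2742


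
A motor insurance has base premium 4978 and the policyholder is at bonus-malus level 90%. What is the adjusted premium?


adjusted = base * BM_level / 100
= 4978 * 90 / 100
= 4978 * 0.9
= 4480.2


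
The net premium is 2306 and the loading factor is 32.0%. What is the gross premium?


Gross = net * (1 + loading)
= 2306 * (1 + 0.32)
= 2306 * 1.32
= 3043.92


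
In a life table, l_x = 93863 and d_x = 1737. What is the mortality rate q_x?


q_x = d_x / l_x
= 1737 / 93863
= 0.0185


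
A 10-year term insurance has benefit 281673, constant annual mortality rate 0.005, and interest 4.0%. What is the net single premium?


NSP = benefit * sum_{k=0}^{n-1} k_p_x * q * v^(k+1)
With constant q=0.005, v=0.961538
Sum = 0.039718
NSP = 281673 * 0.039718
= 11187.5532


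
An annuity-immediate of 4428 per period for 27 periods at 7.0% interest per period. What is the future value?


FV = PMT * ((1+i)^n - 1) / i
= 4428 * ((1.07)^27 - 1) / 0.07
= 4428 * (6.213868 - 1) / 0.07
= 329814.3695


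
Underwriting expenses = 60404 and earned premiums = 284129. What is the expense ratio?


Expense ratio = expenses / premiums
= 60404 / 284129
= 0.2126


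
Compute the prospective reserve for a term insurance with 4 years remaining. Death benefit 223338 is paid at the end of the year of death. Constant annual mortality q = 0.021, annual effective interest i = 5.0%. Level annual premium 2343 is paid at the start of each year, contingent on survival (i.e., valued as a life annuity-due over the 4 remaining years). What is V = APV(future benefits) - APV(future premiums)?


v = 1/(1+i) = 0.952381
APV(future benefits) per unit = sum_{k=0}^{3} k_p_x * q * v^(k+1) = 0.072245
APV(future benefits) = 223338 * 0.072245 = 16135.1247
Life annuity-due factor ä_{x:4} = sum_{k=0}^{3} k_p_x * v^k = 3.612266
APV(future premiums) = 2343 * 3.612266 = 8463.539
V = 16135.1247 - 8463.539
= 7671.5858


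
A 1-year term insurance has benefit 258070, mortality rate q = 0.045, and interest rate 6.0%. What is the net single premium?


NSP = benefit * q * v
v = 1/(1+i) = 0.943396
NSP = 258070 * 0.045 * 0.943396
= 10955.8019


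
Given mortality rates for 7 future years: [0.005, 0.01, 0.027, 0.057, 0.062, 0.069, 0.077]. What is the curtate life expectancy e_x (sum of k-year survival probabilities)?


e_x = sum_{k=1}^{n} k_p_x
k_p_x values:
  1_p_x = 0.995
  2_p_x = 0.98505
  3_p_x = 0.958454
  4_p_x = 0.903822
  5_p_x = 0.847785
  6_p_x = 0.789288
  7_p_x = 0.728513
e_x = 6.2079


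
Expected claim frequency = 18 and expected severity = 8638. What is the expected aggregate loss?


E[S] = E[N] * E[X]
= 18 * 8638
= 155484


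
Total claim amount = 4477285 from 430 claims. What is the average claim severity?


severity = total / number
= 4477285 / 430
= 10412.2907


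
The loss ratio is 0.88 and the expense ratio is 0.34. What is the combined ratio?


Combined ratio = loss ratio + expense ratio
= 0.88 + 0.34
= 1.22


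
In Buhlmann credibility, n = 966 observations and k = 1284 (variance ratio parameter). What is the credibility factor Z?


Z = n / (n + k)
= 966 / (966 + 1284)
= 966 / 2250
= 0.4293


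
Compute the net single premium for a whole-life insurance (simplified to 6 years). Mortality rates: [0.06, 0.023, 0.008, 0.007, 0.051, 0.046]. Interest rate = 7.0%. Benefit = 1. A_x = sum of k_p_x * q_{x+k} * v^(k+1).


v = 0.934579
Year 0: k_p_x=1.0, q=0.06, term=0.056075
Year 1: k_p_x=0.94, q=0.023, term=0.018884
Year 2: k_p_x=0.91838, q=0.008, term=0.005997
Year 3: k_p_x=0.911033, q=0.007, term=0.004865
Year 4: k_p_x=0.904656, q=0.051, term=0.032895
Year 5: k_p_x=0.858518, q=0.046, term=0.026315
A_x = 0.145


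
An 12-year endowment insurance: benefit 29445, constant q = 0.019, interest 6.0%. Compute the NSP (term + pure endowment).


Term component = 4285.9753
Pure endowment = 12_p_x * v^12 * benefit = 0.79438 * 0.496969 * 29445 = 11624.3657
NSP = 15910.341


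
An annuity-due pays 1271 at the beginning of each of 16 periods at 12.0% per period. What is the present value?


PV_due = PMT * (1-(1+i)^(-n))/i * (1+i)
PV_immediate = 8863.9364
PV_due = 8863.9364 * 1.12
= 9927.6088


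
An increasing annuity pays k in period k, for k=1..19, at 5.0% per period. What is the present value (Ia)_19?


(Ia)_n = sum_{k=1}^{n} k * v^k, v = 1/(1+i)
v = 0.952381
Sum computed term by term:
(Ia)_19 = 103.4128


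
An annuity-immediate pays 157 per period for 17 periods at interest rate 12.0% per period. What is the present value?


PV = PMT * (1 - (1+i)^(-n)) / i
= 157 * (1 - (1+0.12)^(-17)) / 0.12
= 157 * (1 - 0.145644) / 0.12
= 157 * 7.11963
= 1117.782


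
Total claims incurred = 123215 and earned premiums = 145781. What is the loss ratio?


Loss ratio = claims / premiums
= 123215 / 145781
= 0.8452


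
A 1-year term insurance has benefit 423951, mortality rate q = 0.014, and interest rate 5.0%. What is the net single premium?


NSP = benefit * q * v
v = 1/(1+i) = 0.952381
NSP = 423951 * 0.014 * 0.952381
= 5652.68


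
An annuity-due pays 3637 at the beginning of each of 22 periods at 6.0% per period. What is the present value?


PV_due = PMT * (1-(1+i)^(-n))/i * (1+i)
PV_immediate = 43795.2327
PV_due = 43795.2327 * 1.06
= 46422.9467


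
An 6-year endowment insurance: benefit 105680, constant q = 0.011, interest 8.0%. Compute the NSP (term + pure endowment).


Term component = 5241.3087
Pure endowment = 6_p_x * v^6 * benefit = 0.935789 * 0.63017 * 105680 = 62320.0827
NSP = 67561.3914


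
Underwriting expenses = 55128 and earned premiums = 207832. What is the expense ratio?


Expense ratio = expenses / premiums
= 55128 / 207832
= 0.2653


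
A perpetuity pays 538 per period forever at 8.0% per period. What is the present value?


PV = PMT / i
= 538 / 0.08
= 6725.0


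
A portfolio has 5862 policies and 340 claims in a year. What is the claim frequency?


frequency = claims / policies
= 340 / 5862
= 0.058


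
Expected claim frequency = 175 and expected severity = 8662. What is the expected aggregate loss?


E[S] = E[N] * E[X]
= 175 * 8662
= 1.5158e+06


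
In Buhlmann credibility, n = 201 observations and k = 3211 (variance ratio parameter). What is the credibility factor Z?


Z = n / (n + k)
= 201 / (201 + 3211)
= 201 / 3412
= 0.0589


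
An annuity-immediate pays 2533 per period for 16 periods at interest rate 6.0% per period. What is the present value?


PV = PMT * (1 - (1+i)^(-n)) / i
= 2533 * (1 - (1+0.06)^(-16)) / 0.06
= 2533 * (1 - 0.393646) / 0.06
= 2533 * 10.105895
= 25598.2327


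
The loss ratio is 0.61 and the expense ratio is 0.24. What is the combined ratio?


Combined ratio = loss ratio + expense ratio
= 0.61 + 0.24
= 0.85


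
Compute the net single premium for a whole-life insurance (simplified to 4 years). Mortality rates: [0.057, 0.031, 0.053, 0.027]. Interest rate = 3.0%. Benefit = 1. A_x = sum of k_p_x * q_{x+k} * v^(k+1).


v = 0.970874
Year 0: k_p_x=1.0, q=0.057, term=0.05534
Year 1: k_p_x=0.943, q=0.031, term=0.027555
Year 2: k_p_x=0.913767, q=0.053, term=0.04432
Year 3: k_p_x=0.865337, q=0.027, term=0.020759
A_x = 0.148


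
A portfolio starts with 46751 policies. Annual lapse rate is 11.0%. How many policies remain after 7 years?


remaining = initial * (1 - lapse)^years
= 46751 * (1 - 0.11)^7
= 46751 * 0.442313
= 20678.5914


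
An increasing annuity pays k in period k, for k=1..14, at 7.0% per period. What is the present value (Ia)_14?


(Ia)_n = sum_{k=1}^{n} k * v^k, v = 1/(1+i)
v = 0.934579
Sum computed term by term:
(Ia)_14 = 56.1173


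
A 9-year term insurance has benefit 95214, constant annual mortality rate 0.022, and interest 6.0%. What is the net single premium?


NSP = benefit * sum_{k=0}^{n-1} k_p_x * q * v^(k+1)
With constant q=0.022, v=0.943396
Sum = 0.138304
NSP = 95214 * 0.138304
= 13168.4716


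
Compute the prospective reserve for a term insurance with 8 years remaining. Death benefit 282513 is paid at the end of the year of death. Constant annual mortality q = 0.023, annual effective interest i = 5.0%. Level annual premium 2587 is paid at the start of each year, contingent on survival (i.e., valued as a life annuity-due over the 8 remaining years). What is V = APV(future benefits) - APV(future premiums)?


v = 1/(1+i) = 0.952381
APV(future benefits) per unit = sum_{k=0}^{7} k_p_x * q * v^(k+1) = 0.138038
APV(future benefits) = 282513 * 0.138038 = 38997.6431
Life annuity-due factor ä_{x:8} = sum_{k=0}^{7} k_p_x * v^k = 6.301753
APV(future premiums) = 2587 * 6.301753 = 16302.6354
V = 38997.6431 - 16302.6354
= 22695.0077


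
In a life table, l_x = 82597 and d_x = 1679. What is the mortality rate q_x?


q_x = d_x / l_x
= 1679 / 82597
= 0.0203


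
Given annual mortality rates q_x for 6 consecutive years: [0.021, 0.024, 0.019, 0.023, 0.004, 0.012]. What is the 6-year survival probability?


p_k = 1 - q_k for each year
Survival = product of (1 - q_k)
= 0.979 * 0.976 * 0.981 * 0.977 * 0.996 * 0.988
= 0.9012


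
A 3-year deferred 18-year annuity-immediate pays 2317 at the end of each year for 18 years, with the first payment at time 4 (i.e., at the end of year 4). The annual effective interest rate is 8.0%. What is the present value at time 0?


PV at time 3 of the 18-year annuity-immediate:
a_n = 2317 * (1-(1+0.08)^(-18))/0.08 = 21714.6625
Discount back 3 years to time 0:
PV = 21714.6625 * (1+0.08)^(-3)
= 21714.6625 * 0.793832
= 17237.7992


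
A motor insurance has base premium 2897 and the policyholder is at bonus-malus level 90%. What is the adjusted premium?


adjusted = base * BM_level / 100
= 2897 * 90 / 100
= 2897 * 0.9
= 2607.3


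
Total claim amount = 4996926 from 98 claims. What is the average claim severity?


severity = total / number
= 4996926 / 98
= 50989.0408


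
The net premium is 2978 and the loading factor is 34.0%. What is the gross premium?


Gross = net * (1 + loading)
= 2978 * (1 + 0.34)
= 2978 * 1.34
= 3990.52


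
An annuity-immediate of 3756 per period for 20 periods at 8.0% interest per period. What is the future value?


FV = PMT * ((1+i)^n - 1) / i
= 3756 * ((1.08)^20 - 1) / 0.08
= 3756 * (4.660957 - 1) / 0.08
= 171881.9379


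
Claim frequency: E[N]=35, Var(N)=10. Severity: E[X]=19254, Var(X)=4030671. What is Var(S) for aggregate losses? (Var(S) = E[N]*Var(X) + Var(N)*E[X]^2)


Var(S) = E[N]*Var(X) + Var(N)*E[X]^2
= 35*4030671 + 10*19254^2
= 141073485 + 3707165160
= 3.8482e+09


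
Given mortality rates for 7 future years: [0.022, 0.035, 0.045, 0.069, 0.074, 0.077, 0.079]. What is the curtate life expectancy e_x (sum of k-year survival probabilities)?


e_x = sum_{k=1}^{n} k_p_x
k_p_x values:
  1_p_x = 0.978
  2_p_x = 0.94377
  3_p_x = 0.9013
  4_p_x = 0.839111
  5_p_x = 0.777016
  6_p_x = 0.717186
  7_p_x = 0.660528
e_x = 5.8169


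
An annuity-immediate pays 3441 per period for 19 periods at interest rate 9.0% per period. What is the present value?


PV = PMT * (1 - (1+i)^(-n)) / i
= 3441 * (1 - (1+0.09)^(-19)) / 0.09
= 3441 * (1 - 0.19449) / 0.09
= 3441 * 8.950115
= 30797.345


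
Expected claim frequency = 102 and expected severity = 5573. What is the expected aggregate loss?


E[S] = E[N] * E[X]
= 102 * 5573
= 568446


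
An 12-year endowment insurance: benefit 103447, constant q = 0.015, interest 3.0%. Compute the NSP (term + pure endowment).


Term component = 14308.6725
Pure endowment = 12_p_x * v^12 * benefit = 0.834132 * 0.70138 * 103447 = 60520.9825
NSP = 74829.655


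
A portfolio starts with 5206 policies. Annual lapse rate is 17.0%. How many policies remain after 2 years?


remaining = initial * (1 - lapse)^years
= 5206 * (1 - 0.17)^2
= 5206 * 0.6889
= 3586.4134


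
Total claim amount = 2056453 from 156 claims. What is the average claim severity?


severity = total / number
= 2056453 / 156
= 13182.391


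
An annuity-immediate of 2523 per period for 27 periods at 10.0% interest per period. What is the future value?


FV = PMT * ((1+i)^n - 1) / i
= 2523 * ((1.1)^27 - 1) / 0.1
= 2523 * (13.109994 - 1) / 0.1
= 305535.1535


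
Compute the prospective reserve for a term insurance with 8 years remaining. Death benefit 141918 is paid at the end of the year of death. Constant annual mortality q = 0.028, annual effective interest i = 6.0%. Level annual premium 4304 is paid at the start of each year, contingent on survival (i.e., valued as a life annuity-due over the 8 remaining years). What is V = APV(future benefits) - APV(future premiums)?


v = 1/(1+i) = 0.943396
APV(future benefits) per unit = sum_{k=0}^{7} k_p_x * q * v^(k+1) = 0.159123
APV(future benefits) = 141918 * 0.159123 = 22582.3761
Life annuity-due factor ä_{x:8} = sum_{k=0}^{7} k_p_x * v^k = 6.023931
APV(future premiums) = 4304 * 6.023931 = 25926.9989
V = 22582.3761 - 25926.9989
= -3344.6229


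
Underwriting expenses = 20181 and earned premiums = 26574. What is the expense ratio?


Expense ratio = expenses / premiums
= 20181 / 26574
= 0.7594


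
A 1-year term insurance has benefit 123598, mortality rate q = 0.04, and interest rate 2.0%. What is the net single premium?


NSP = benefit * q * v
v = 1/(1+i) = 0.980392
NSP = 123598 * 0.04 * 0.980392
= 4846.9804


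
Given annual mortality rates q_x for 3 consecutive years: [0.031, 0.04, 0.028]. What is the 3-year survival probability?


p_k = 1 - q_k for each year
Survival = product of (1 - q_k)
= 0.969 * 0.96 * 0.972
= 0.9042


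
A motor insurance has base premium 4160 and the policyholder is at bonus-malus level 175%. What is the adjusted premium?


adjusted = base * BM_level / 100
= 4160 * 175 / 100
= 4160 * 1.75
= 7280.0


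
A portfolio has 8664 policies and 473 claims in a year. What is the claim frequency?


frequency = claims / policies
= 473 / 8664
= 0.0546


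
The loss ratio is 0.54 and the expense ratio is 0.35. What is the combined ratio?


Combined ratio = loss ratio + expense ratio
= 0.54 + 0.35
= 0.89


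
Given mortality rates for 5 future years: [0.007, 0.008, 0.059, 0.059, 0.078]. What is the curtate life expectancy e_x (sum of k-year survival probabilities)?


e_x = sum_{k=1}^{n} k_p_x
k_p_x values:
  1_p_x = 0.993
  2_p_x = 0.985056
  3_p_x = 0.926938
  4_p_x = 0.872248
  5_p_x = 0.804213
e_x = 4.5815


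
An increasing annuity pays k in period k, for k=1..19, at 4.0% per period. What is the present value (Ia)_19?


(Ia)_n = sum_{k=1}^{n} k * v^k, v = 1/(1+i)
v = 0.961538
Sum computed term by term:
(Ia)_19 = 116.0273


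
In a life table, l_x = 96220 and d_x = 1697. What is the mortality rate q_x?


q_x = d_x / l_x
= 1697 / 96220
= 0.0176


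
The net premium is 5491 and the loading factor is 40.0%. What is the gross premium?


Gross = net * (1 + loading)
= 5491 * (1 + 0.4)
= 5491 * 1.4
= 7687.4


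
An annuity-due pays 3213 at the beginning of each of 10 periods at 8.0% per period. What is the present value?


PV_due = PMT * (1-(1+i)^(-n))/i * (1+i)
PV_immediate = 21559.4915
PV_due = 21559.4915 * 1.08
= 23284.2509


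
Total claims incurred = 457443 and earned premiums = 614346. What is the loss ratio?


Loss ratio = claims / premiums
= 457443 / 614346
= 0.7446


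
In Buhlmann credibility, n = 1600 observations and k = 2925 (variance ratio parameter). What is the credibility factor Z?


Z = n / (n + k)
= 1600 / (1600 + 2925)
= 1600 / 4525
= 0.3536


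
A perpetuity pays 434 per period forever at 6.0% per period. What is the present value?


PV = PMT / i
= 434 / 0.06
= 7233.3333


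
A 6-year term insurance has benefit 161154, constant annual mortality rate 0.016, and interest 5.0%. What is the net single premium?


NSP = benefit * sum_{k=0}^{n-1} k_p_x * q * v^(k+1)
With constant q=0.016, v=0.952381
Sum = 0.07821
NSP = 161154 * 0.07821
= 12603.853


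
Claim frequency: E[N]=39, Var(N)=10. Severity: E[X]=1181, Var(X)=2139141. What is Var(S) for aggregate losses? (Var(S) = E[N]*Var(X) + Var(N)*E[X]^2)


Var(S) = E[N]*Var(X) + Var(N)*E[X]^2
= 39*2139141 + 10*1181^2
= 83426499 + 13947610
= 9.7374e+07


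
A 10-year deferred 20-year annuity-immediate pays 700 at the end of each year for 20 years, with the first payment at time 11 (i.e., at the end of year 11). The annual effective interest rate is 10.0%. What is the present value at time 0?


PV at time 10 of the 20-year annuity-immediate:
a_n = 700 * (1-(1+0.1)^(-20))/0.1 = 5959.4946
Discount back 10 years to time 0:
PV = 5959.4946 * (1+0.1)^(-10)
= 5959.4946 * 0.385543
= 2297.6432


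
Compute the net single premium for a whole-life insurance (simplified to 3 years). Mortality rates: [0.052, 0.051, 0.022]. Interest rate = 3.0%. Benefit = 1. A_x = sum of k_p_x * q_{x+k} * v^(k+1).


v = 0.970874
Year 0: k_p_x=1.0, q=0.052, term=0.050485
Year 1: k_p_x=0.948, q=0.051, term=0.045573
Year 2: k_p_x=0.899652, q=0.022, term=0.018113
A_x = 0.1142


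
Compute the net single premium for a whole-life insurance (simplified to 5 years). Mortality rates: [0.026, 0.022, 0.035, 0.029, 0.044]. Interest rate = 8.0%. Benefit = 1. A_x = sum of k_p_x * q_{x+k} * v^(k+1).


v = 0.925926
Year 0: k_p_x=1.0, q=0.026, term=0.024074
Year 1: k_p_x=0.974, q=0.022, term=0.018371
Year 2: k_p_x=0.952572, q=0.035, term=0.026466
Year 3: k_p_x=0.919232, q=0.029, term=0.019594
Year 4: k_p_x=0.892574, q=0.044, term=0.026729
A_x = 0.1152


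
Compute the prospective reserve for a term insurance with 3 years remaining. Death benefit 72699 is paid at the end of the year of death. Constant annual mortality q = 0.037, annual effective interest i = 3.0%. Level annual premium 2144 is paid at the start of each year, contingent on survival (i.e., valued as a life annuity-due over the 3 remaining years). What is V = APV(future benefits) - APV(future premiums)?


v = 1/(1+i) = 0.970874
APV(future benefits) per unit = sum_{k=0}^{2} k_p_x * q * v^(k+1) = 0.100909
APV(future benefits) = 72699 * 0.100909 = 7335.9763
Life annuity-due factor ä_{x:3} = sum_{k=0}^{2} k_p_x * v^k = 2.809086
APV(future premiums) = 2144 * 2.809086 = 6022.6797
V = 7335.9763 - 6022.6797
= 1313.2966


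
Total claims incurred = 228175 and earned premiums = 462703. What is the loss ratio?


Loss ratio = claims / premiums
= 228175 / 462703
= 0.4931


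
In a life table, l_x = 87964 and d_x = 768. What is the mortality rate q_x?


q_x = d_x / l_x
= 768 / 87964
= 0.0087


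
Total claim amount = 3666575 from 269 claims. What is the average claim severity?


severity = total / number
= 3666575 / 269
= 13630.3903


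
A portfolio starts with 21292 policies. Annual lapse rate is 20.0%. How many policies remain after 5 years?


remaining = initial * (1 - lapse)^years
= 21292 * (1 - 0.2)^5
= 21292 * 0.32768
= 6976.9626


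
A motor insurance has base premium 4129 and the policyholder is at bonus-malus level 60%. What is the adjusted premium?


adjusted = base * BM_level / 100
= 4129 * 60 / 100
= 4129 * 0.6
= 2477.4


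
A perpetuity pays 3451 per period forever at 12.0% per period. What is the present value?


PV = PMT / i
= 3451 / 0.12
= 28758.3333


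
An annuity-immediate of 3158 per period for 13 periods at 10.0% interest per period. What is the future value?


FV = PMT * ((1+i)^n - 1) / i
= 3158 * ((1.1)^13 - 1) / 0.1
= 3158 * (3.452271 - 1) / 0.1
= 77442.725


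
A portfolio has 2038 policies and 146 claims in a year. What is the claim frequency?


frequency = claims / policies
= 146 / 2038
= 0.0716


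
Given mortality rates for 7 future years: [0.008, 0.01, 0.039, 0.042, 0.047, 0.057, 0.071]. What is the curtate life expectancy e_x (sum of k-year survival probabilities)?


e_x = sum_{k=1}^{n} k_p_x
k_p_x values:
  1_p_x = 0.992
  2_p_x = 0.98208
  3_p_x = 0.943779
  4_p_x = 0.90414
  5_p_x = 0.861646
  6_p_x = 0.812532
  7_p_x = 0.754842
e_x = 6.251


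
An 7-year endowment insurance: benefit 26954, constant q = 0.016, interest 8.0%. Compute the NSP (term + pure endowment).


Term component = 2150.9562
Pure endowment = 7_p_x * v^7 * benefit = 0.893235 * 0.58349 * 26954 = 14048.2629
NSP = 16199.219


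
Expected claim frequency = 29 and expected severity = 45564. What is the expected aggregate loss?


E[S] = E[N] * E[X]
= 29 * 45564
= 1.3214e+06


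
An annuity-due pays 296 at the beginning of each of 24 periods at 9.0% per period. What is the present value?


PV_due = PMT * (1-(1+i)^(-n))/i * (1+i)
PV_immediate = 2873.1571
PV_due = 2873.1571 * 1.09
= 3131.7412


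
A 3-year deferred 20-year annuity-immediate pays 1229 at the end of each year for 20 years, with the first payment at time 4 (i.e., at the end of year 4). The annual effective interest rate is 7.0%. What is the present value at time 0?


PV at time 3 of the 20-year annuity-immediate:
a_n = 1229 * (1-(1+0.07)^(-20))/0.07 = 13020.0435
Discount back 3 years to time 0:
PV = 13020.0435 * (1+0.07)^(-3)
= 13020.0435 * 0.816298
= 10628.2339


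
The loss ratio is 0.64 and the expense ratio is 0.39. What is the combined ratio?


Combined ratio = loss ratio + expense ratio
= 0.64 + 0.39
= 1.03


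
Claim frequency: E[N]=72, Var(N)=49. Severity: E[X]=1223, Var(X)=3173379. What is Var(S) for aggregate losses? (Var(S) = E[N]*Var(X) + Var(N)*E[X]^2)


Var(S) = E[N]*Var(X) + Var(N)*E[X]^2
= 72*3173379 + 49*1223^2
= 228483288 + 73290721
= 3.0177e+08


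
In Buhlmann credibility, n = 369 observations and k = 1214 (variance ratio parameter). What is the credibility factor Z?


Z = n / (n + k)
= 369 / (369 + 1214)
= 369 / 1583
= 0.2331


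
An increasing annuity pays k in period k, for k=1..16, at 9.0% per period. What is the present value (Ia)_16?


(Ia)_n = sum_{k=1}^{n} k * v^k, v = 1/(1+i)
v = 0.917431
Sum computed term by term:
(Ia)_16 = 55.8975


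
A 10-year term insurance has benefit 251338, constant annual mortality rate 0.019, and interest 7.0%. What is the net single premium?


NSP = benefit * sum_{k=0}^{n-1} k_p_x * q * v^(k+1)
With constant q=0.019, v=0.934579
Sum = 0.123902
NSP = 251338 * 0.123902
= 31141.3184


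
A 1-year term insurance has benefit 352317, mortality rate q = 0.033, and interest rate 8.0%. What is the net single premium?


NSP = benefit * q * v
v = 1/(1+i) = 0.925926
NSP = 352317 * 0.033 * 0.925926
= 10765.2417


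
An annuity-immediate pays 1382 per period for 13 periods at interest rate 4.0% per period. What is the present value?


PV = PMT * (1 - (1+i)^(-n)) / i
= 1382 * (1 - (1+0.04)^(-13)) / 0.04
= 1382 * (1 - 0.600574) / 0.04
= 1382 * 9.985648
= 13800.1653


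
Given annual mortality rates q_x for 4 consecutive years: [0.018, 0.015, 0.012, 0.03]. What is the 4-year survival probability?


p_k = 1 - q_k for each year
Survival = product of (1 - q_k)
= 0.982 * 0.985 * 0.988 * 0.97
= 0.927


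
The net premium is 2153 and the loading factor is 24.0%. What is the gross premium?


Gross = net * (1 + loading)
= 2153 * (1 + 0.24)
= 2153 * 1.24
= 2669.72


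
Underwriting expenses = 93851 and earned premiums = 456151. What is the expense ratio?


Expense ratio = expenses / premiums
= 93851 / 456151
= 0.2057


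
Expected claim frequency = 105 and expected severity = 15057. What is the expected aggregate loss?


E[S] = E[N] * E[X]
= 105 * 15057
= 1.5810e+06


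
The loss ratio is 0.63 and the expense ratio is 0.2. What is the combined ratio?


Combined ratio = loss ratio + expense ratio
= 0.63 + 0.2
= 0.83


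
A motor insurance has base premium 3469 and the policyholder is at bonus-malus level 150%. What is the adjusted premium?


adjusted = base * BM_level / 100
= 3469 * 150 / 100
= 3469 * 1.5
= 5203.5


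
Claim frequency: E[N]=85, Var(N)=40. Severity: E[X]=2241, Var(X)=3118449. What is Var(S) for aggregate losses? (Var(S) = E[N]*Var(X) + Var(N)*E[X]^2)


Var(S) = E[N]*Var(X) + Var(N)*E[X]^2
= 85*3118449 + 40*2241^2
= 265068165 + 200883240
= 4.6595e+08


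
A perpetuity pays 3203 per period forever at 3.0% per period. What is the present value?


PV = PMT / i
= 3203 / 0.03
= 106766.6667


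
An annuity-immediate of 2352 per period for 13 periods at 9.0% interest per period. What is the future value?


FV = PMT * ((1+i)^n - 1) / i
= 2352 * ((1.09)^13 - 1) / 0.09
= 2352 * (3.065805 - 1) / 0.09
= 53986.3605


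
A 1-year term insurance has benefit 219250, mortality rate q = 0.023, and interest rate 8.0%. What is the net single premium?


NSP = benefit * q * v
v = 1/(1+i) = 0.925926
NSP = 219250 * 0.023 * 0.925926
= 4669.213


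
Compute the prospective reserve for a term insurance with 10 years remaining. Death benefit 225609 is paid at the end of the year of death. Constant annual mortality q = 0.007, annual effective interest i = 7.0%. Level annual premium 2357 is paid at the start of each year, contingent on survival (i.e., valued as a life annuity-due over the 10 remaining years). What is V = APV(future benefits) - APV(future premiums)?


v = 1/(1+i) = 0.934579
APV(future benefits) per unit = sum_{k=0}^{9} k_p_x * q * v^(k+1) = 0.04783
APV(future benefits) = 225609 * 0.04783 = 10790.9793
Life annuity-due factor ä_{x:10} = sum_{k=0}^{9} k_p_x * v^k = 7.311225
APV(future premiums) = 2357 * 7.311225 = 17232.5585
V = 10790.9793 - 17232.5585
= -6441.5791


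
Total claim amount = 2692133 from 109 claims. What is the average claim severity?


severity = total / number
= 2692133 / 109
= 24698.4679


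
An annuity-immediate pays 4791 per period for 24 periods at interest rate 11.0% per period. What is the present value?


PV = PMT * (1 - (1+i)^(-n)) / i
= 4791 * (1 - (1+0.11)^(-24)) / 0.11
= 4791 * (1 - 0.081705) / 0.11
= 4791 * 8.348137
= 39995.9223


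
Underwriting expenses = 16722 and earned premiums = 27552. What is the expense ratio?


Expense ratio = expenses / premiums
= 16722 / 27552
= 0.6069


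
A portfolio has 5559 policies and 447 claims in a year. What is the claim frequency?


frequency = claims / policies
= 447 / 5559
= 0.0804


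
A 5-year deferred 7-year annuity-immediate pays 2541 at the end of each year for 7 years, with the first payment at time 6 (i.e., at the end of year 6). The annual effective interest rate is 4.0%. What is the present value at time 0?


PV at time 5 of the 7-year annuity-immediate:
a_n = 2541 * (1-(1+0.04)^(-7))/0.04 = 15251.2209
Discount back 5 years to time 0:
PV = 15251.2209 * (1+0.04)^(-5)
= 15251.2209 * 0.821927
= 12535.3919


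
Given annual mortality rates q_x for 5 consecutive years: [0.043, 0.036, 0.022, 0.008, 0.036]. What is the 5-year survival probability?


p_k = 1 - q_k for each year
Survival = product of (1 - q_k)
= 0.957 * 0.964 * 0.978 * 0.992 * 0.964
= 0.8628


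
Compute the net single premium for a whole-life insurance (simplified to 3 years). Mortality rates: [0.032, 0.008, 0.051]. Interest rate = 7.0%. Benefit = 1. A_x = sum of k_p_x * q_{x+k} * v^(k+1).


v = 0.934579
Year 0: k_p_x=1.0, q=0.032, term=0.029907
Year 1: k_p_x=0.968, q=0.008, term=0.006764
Year 2: k_p_x=0.960256, q=0.051, term=0.039977
A_x = 0.0766


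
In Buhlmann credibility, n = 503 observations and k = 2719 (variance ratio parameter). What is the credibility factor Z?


Z = n / (n + k)
= 503 / (503 + 2719)
= 503 / 3222
= 0.1561


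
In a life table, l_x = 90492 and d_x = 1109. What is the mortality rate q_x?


q_x = d_x / l_x
= 1109 / 90492
= 0.0123


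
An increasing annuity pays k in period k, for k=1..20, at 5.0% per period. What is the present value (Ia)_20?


(Ia)_n = sum_{k=1}^{n} k * v^k, v = 1/(1+i)
v = 0.952381
Sum computed term by term:
(Ia)_20 = 110.9506


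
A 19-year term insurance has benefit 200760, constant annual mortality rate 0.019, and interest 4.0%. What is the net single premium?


NSP = benefit * sum_{k=0}^{n-1} k_p_x * q * v^(k+1)
With constant q=0.019, v=0.961538
Sum = 0.215869
NSP = 200760 * 0.215869
= 43337.9422
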